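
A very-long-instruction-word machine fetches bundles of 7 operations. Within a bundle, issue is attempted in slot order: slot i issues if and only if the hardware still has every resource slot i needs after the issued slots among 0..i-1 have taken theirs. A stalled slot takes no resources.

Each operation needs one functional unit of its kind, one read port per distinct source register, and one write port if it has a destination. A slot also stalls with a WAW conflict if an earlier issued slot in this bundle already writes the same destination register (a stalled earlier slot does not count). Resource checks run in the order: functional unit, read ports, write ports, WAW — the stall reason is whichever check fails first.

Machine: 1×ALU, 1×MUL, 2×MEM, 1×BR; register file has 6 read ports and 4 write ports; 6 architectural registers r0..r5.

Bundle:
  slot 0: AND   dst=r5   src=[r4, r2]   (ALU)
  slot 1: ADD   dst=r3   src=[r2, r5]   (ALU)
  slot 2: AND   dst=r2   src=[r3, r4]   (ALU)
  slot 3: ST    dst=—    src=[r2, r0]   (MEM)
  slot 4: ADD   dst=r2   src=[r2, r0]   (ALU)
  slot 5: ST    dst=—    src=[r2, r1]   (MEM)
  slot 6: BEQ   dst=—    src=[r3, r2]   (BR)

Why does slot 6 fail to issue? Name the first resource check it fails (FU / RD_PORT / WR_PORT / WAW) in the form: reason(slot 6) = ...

reason(slot 6) = RD_PORT

(0) want 1×ALU +2rd +1wr — yes → AL0|MU1|ME2|BR1|rd4|wr3
(1) want 1×ALU +2rd +1wr — FU → AL0|MU1|ME2|BR1|rd4|wr3
(2) want 1×ALU +2rd +1wr — FU → AL0|MU1|ME2|BR1|rd4|wr3
(3) want 1×MEM +2rd +0wr — yes → AL0|MU1|ME1|BR1|rd2|wr3
(4) want 1×ALU +2rd +1wr — FU → AL0|MU1|ME1|BR1|rd2|wr3
(5) want 1×MEM +2rd +0wr — yes → AL0|MU1|ME0|BR1|rd0|wr3
(6) want 1×BR +2rd +0wr — RD_PORT → AL0|MU1|ME0|BR1|rd0|wr3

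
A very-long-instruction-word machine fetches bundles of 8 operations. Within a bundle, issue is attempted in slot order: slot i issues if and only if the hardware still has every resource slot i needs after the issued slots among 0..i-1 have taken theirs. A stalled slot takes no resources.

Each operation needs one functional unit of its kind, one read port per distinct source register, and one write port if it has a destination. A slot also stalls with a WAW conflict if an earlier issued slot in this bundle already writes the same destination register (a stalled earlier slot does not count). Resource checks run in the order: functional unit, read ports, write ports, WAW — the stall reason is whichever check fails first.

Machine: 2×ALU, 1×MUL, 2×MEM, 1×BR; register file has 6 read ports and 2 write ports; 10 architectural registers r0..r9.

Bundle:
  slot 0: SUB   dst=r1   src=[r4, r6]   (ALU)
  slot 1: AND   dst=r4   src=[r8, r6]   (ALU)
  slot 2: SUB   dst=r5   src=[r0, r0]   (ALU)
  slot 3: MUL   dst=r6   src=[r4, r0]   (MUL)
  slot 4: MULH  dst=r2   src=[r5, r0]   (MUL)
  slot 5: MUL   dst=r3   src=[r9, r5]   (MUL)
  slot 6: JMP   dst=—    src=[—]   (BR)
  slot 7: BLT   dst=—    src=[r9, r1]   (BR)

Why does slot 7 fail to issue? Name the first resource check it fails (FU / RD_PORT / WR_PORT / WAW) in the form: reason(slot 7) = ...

  0. ALU→r1 ⇒ go  {1A/1Mu/2Ld/1B | 4r 1w}
  1. ALU→r4 ⇒ go  {0A/1Mu/2Ld/1B | 2r 0w}
  2. ALU→r5 ⇒ no(FU)  {0A/1Mu/2Ld/1B | 2r 0w}
  3. MUL→r6 ⇒ no(WR_PORT)  {0A/1Mu/2Ld/1B | 2r 0w}
  4. MUL→r2 ⇒ no(WR_PORT)  {0A/1Mu/2Ld/1B | 2r 0w}
  5. MUL→r3 ⇒ no(WR_PORT)  {0A/1Mu/2Ld/1B | 2r 0w}
  6. BR ⇒ go  {0A/1Mu/2Ld/0B | 2r 0w}
  7. BR ⇒ no(FU)  {0A/1Mu/2Ld/0B | 2r 0w}

reason(slot 7) = FU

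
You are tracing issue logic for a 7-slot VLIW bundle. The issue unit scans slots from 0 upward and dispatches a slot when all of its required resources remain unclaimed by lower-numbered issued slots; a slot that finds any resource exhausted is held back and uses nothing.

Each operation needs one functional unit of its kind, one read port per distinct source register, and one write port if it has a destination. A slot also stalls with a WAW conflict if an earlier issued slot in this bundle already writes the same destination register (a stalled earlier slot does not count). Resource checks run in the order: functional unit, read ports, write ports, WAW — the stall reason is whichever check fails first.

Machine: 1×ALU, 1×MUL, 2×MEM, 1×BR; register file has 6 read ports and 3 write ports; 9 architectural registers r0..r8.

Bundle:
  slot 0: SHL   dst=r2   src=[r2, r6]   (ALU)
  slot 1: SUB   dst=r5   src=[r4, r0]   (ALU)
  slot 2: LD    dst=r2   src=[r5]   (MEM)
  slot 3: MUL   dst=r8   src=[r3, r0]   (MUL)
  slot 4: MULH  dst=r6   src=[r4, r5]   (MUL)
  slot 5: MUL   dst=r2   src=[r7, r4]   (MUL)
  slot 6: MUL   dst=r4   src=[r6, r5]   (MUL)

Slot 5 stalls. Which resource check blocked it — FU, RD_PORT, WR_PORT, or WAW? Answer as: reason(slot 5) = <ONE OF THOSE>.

(0) want 1×ALU +2rd +1wr — yes → AL0|MU1|ME2|BR1|rd4|wr2
(1) want 1×ALU +2rd +1wr — FU → AL0|MU1|ME2|BR1|rd4|wr2
(2) want 1×MEM +1rd +1wr — WAW → AL0|MU1|ME2|BR1|rd4|wr2
(3) want 1×MUL +2rd +1wr — yes → AL0|MU0|ME2|BR1|rd2|wr1
(4) want 1×MUL +2rd +1wr — FU → AL0|MU0|ME2|BR1|rd2|wr1
(5) want 1×MUL +2rd +1wr — FU → AL0|MU0|ME2|BR1|rd2|wr1
(6) want 1×MUL +2rd +1wr — FU → AL0|MU0|ME2|BR1|rd2|wr1

reason(slot 5) = FU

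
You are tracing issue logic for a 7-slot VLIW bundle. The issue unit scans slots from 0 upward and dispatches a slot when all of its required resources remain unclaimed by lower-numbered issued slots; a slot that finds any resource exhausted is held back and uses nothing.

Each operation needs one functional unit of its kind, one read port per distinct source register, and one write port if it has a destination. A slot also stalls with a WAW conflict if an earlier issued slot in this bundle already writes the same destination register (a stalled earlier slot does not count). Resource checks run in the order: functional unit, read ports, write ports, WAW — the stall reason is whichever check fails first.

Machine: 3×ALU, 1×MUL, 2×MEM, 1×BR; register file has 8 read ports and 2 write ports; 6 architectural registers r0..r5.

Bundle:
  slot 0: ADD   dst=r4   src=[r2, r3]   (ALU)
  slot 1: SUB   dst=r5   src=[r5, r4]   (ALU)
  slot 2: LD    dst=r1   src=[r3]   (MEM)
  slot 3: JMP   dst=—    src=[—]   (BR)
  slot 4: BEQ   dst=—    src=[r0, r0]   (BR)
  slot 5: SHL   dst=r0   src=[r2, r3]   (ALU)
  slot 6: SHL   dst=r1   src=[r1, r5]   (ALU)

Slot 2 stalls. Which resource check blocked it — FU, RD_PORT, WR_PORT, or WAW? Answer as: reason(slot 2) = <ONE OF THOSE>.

[0] ALU needs rd=2 wr=1: ok; after: ALU=2 MUL=1 MEM=2 BR=1, R=6, W=1
[1] ALU needs rd=2 wr=1: ok; after: ALU=1 MUL=1 MEM=2 BR=1, R=4, W=0
[2] MEM needs rd=1 wr=1: WR_PORT; after: ALU=1 MUL=1 MEM=2 BR=1, R=4, W=0
[3] BR needs rd=0 wr=0: ok; after: ALU=1 MUL=1 MEM=2 BR=0, R=4, W=0
[4] BR needs rd=1 wr=0: FU; after: ALU=1 MUL=1 MEM=2 BR=0, R=4, W=0
[5] ALU needs rd=2 wr=1: WR_PORT; after: ALU=1 MUL=1 MEM=2 BR=0, R=4, W=0
[6] ALU needs rd=2 wr=1: WR_PORT; after: ALU=1 MUL=1 MEM=2 BR=0, R=4, W=0

reason(slot 2) = WR_PORT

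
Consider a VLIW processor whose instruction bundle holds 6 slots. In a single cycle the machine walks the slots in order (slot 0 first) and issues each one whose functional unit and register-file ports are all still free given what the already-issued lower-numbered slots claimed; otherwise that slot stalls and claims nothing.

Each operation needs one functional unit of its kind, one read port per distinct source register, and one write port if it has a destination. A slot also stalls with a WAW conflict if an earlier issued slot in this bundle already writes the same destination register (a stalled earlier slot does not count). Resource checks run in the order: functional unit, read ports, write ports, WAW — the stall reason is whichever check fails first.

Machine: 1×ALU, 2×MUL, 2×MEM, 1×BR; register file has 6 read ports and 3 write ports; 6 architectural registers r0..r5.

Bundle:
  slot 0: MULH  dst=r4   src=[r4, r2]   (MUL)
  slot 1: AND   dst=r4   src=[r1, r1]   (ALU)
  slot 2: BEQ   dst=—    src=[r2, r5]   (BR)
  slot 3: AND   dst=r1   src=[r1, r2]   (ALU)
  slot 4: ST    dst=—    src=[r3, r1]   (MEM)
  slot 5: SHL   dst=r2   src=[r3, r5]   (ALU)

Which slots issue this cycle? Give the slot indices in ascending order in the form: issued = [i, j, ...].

issued = [0, 2, 3]

  0. MUL→r4 ⇒ go  {1A/1Mu/2Ld/1B | 4r 2w}
  1. ALU→r4 ⇒ no(WAW)  {1A/1Mu/2Ld/1B | 4r 2w}
  2. BR ⇒ go  {1A/1Mu/2Ld/0B | 2r 2w}
  3. ALU→r1 ⇒ go  {0A/1Mu/2Ld/0B | 0r 1w}
  4. MEM ⇒ no(RD_PORT)  {0A/1Mu/2Ld/0B | 0r 1w}
  5. ALU→r2 ⇒ no(FU)  {0A/1Mu/2Ld/0B | 0r 1w}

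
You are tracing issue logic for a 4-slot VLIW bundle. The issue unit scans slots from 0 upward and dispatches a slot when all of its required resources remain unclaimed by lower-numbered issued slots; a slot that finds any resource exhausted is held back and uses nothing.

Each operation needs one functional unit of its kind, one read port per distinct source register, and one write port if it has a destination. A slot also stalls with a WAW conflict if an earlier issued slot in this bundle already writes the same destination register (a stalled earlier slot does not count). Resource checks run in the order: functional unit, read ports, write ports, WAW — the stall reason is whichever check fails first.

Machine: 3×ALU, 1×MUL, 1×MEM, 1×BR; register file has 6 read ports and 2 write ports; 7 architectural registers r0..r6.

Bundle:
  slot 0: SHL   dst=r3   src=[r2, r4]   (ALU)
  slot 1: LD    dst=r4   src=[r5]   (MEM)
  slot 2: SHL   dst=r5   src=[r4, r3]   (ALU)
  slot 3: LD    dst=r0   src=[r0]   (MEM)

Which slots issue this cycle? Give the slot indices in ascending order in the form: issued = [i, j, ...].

issued = [0, 1]

  0. ALU→r3 ⇒ go  {2A/1Mu/1Ld/1B | 4r 1w}
  1. MEM→r4 ⇒ go  {2A/1Mu/0Ld/1B | 3r 0w}
  2. ALU→r5 ⇒ no(WR_PORT)  {2A/1Mu/0Ld/1B | 3r 0w}
  3. MEM→r0 ⇒ no(FU)  {2A/1Mu/0Ld/1B | 3r 0w}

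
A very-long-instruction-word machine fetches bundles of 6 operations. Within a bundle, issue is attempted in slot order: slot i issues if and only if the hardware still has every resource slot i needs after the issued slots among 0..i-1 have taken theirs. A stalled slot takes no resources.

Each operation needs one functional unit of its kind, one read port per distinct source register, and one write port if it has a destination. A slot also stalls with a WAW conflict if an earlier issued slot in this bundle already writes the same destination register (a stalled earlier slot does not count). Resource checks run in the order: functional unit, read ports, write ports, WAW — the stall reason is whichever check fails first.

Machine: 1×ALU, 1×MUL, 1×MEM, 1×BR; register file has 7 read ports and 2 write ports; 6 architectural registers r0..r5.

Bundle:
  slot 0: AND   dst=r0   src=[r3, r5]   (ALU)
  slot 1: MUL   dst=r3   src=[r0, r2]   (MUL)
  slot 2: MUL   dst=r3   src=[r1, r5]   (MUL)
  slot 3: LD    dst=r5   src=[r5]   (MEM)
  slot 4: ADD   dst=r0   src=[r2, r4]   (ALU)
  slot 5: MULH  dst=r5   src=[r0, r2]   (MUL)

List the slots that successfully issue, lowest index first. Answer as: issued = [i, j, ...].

issued = [0, 1]

  0. ALU→r0 ⇒ go  {0A/1Mu/1Ld/1B | 5r 1w}
  1. MUL→r3 ⇒ go  {0A/0Mu/1Ld/1B | 3r 0w}
  2. MUL→r3 ⇒ no(FU)  {0A/0Mu/1Ld/1B | 3r 0w}
  3. MEM→r5 ⇒ no(WR_PORT)  {0A/0Mu/1Ld/1B | 3r 0w}
  4. ALU→r0 ⇒ no(FU)  {0A/0Mu/1Ld/1B | 3r 0w}
  5. MUL→r5 ⇒ no(FU)  {0A/0Mu/1Ld/1B | 3r 0w}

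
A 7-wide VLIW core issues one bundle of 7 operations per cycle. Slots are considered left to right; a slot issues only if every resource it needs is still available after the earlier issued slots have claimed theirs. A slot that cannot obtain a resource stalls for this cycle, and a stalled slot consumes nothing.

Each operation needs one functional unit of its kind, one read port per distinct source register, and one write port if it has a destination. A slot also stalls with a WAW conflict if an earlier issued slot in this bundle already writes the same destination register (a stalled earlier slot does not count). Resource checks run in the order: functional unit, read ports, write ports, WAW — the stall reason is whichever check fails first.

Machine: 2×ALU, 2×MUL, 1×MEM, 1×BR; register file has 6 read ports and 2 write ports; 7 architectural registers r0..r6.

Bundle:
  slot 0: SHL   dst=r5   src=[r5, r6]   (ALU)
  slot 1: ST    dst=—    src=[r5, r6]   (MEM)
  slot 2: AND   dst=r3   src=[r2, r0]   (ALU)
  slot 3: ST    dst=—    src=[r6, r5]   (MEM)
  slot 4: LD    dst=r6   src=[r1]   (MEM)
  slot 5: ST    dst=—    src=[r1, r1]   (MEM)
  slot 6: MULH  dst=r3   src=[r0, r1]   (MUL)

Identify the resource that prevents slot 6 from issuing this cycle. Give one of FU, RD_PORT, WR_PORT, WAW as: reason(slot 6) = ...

(0) want 1×ALU +2rd +1wr — yes → AL1|MU2|ME1|BR1|rd4|wr1
(1) want 1×MEM +2rd +0wr — yes → AL1|MU2|ME0|BR1|rd2|wr1
(2) want 1×ALU +2rd +1wr — yes → AL0|MU2|ME0|BR1|rd0|wr0
(3) want 1×MEM +2rd +0wr — FU → AL0|MU2|ME0|BR1|rd0|wr0
(4) want 1×MEM +1rd +1wr — FU → AL0|MU2|ME0|BR1|rd0|wr0
(5) want 1×MEM +1rd +0wr — FU → AL0|MU2|ME0|BR1|rd0|wr0
(6) want 1×MUL +2rd +1wr — RD_PORT → AL0|MU2|ME0|BR1|rd0|wr0

reason(slot 6) = RD_PORT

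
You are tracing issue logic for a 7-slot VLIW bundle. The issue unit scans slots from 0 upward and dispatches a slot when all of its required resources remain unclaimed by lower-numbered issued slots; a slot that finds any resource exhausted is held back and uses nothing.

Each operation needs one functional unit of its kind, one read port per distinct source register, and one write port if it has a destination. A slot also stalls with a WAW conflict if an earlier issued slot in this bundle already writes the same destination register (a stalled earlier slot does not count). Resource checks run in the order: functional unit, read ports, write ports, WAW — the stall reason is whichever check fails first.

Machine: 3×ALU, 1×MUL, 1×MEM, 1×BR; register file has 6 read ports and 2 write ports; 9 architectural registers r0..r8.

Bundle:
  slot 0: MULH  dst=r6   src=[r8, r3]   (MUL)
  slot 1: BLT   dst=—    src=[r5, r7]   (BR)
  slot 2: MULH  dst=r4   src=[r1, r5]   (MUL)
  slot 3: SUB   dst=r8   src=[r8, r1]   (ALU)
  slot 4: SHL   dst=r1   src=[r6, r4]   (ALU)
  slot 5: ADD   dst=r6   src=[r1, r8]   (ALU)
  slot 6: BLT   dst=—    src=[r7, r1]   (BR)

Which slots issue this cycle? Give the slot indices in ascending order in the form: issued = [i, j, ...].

#0 MUL src=r8,r3 dispatched  <A:3 Mu:0 Ld:1 B:1 rd:4 wr:1>
#1 BR src=r5,r7 dispatched  <A:3 Mu:0 Ld:1 B:0 rd:2 wr:1>
#2 MUL src=r1,r5 held:FU  <A:3 Mu:0 Ld:1 B:0 rd:2 wr:1>
#3 ALU src=r8,r1 dispatched  <A:2 Mu:0 Ld:1 B:0 rd:0 wr:0>
#4 ALU src=r6,r4 held:RD_PORT  <A:2 Mu:0 Ld:1 B:0 rd:0 wr:0>
#5 ALU src=r1,r8 held:RD_PORT  <A:2 Mu:0 Ld:1 B:0 rd:0 wr:0>
#6 BR src=r7,r1 held:FU  <A:2 Mu:0 Ld:1 B:0 rd:0 wr:0>

issued = [0, 1, 3]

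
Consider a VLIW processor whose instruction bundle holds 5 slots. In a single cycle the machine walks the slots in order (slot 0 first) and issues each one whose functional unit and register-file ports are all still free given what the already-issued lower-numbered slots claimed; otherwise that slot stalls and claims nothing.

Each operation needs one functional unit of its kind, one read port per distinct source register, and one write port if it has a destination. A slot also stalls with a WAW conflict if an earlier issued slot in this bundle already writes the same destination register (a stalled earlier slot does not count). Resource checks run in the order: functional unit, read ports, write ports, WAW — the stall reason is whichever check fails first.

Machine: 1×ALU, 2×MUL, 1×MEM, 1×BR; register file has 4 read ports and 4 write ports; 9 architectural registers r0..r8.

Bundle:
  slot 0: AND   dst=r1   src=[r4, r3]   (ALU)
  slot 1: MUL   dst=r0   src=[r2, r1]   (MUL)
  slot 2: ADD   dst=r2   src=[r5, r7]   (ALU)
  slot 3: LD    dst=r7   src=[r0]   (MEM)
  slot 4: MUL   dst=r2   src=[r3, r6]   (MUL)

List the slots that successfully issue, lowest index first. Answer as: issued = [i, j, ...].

issued = [0, 1]

(0) want 1×ALU +2rd +1wr — yes → AL0|MU2|ME1|BR1|rd2|wr3
(1) want 1×MUL +2rd +1wr — yes → AL0|MU1|ME1|BR1|rd0|wr2
(2) want 1×ALU +2rd +1wr — FU → AL0|MU1|ME1|BR1|rd0|wr2
(3) want 1×MEM +1rd +1wr — RD_PORT → AL0|MU1|ME1|BR1|rd0|wr2
(4) want 1×MUL +2rd +1wr — RD_PORT → AL0|MU1|ME1|BR1|rd0|wr2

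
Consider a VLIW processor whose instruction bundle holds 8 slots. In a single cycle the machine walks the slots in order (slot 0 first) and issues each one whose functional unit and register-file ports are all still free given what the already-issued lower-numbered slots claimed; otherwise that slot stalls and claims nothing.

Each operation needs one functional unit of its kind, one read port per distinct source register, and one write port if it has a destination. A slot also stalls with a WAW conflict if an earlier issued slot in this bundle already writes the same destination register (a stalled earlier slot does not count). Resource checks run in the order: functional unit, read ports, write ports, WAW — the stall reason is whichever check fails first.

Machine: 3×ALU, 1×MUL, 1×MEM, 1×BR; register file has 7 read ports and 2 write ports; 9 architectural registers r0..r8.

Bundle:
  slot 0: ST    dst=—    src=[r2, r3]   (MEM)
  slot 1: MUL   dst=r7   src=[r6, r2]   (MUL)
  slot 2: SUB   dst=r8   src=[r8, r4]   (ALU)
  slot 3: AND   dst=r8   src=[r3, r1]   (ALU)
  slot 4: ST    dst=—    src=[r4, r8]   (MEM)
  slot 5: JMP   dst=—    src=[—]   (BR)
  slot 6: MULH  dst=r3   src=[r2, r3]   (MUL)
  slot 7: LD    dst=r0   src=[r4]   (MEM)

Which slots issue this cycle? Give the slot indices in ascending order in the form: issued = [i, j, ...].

  0. MEM ⇒ go  {3A/1Mu/0Ld/1B | 5r 2w}
  1. MUL→r7 ⇒ go  {3A/0Mu/0Ld/1B | 3r 1w}
  2. ALU→r8 ⇒ go  {2A/0Mu/0Ld/1B | 1r 0w}
  3. ALU→r8 ⇒ no(RD_PORT)  {2A/0Mu/0Ld/1B | 1r 0w}
  4. MEM ⇒ no(FU)  {2A/0Mu/0Ld/1B | 1r 0w}
  5. BR ⇒ go  {2A/0Mu/0Ld/0B | 1r 0w}
  6. MUL→r3 ⇒ no(FU)  {2A/0Mu/0Ld/0B | 1r 0w}
  7. MEM→r0 ⇒ no(FU)  {2A/0Mu/0Ld/0B | 1r 0w}

issued = [0, 1, 2, 5]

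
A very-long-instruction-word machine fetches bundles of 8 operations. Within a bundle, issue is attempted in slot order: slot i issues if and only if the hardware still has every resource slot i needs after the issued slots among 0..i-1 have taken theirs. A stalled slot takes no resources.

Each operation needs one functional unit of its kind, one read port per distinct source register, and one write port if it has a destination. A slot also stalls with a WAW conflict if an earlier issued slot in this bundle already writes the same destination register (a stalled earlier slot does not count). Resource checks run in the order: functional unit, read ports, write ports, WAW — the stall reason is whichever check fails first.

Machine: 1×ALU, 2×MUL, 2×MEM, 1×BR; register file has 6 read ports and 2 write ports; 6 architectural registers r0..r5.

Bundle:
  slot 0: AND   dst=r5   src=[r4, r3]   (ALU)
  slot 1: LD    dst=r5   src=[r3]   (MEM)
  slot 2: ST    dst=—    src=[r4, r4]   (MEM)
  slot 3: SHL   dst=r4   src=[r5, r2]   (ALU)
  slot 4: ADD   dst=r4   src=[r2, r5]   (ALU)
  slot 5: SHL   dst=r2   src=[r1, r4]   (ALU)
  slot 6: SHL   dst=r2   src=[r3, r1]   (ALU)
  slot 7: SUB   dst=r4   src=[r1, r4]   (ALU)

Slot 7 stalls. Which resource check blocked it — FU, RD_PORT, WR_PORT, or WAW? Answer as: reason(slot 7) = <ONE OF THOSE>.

[0] ALU needs rd=2 wr=1: ok; after: ALU=0 MUL=2 MEM=2 BR=1, R=4, W=1
[1] MEM needs rd=1 wr=1: WAW; after: ALU=0 MUL=2 MEM=2 BR=1, R=4, W=1
[2] MEM needs rd=1 wr=0: ok; after: ALU=0 MUL=2 MEM=1 BR=1, R=3, W=1
[3] ALU needs rd=2 wr=1: FU; after: ALU=0 MUL=2 MEM=1 BR=1, R=3, W=1
[4] ALU needs rd=2 wr=1: FU; after: ALU=0 MUL=2 MEM=1 BR=1, R=3, W=1
[5] ALU needs rd=2 wr=1: FU; after: ALU=0 MUL=2 MEM=1 BR=1, R=3, W=1
[6] ALU needs rd=2 wr=1: FU; after: ALU=0 MUL=2 MEM=1 BR=1, R=3, W=1
[7] ALU needs rd=2 wr=1: FU; after: ALU=0 MUL=2 MEM=1 BR=1, R=3, W=1

reason(slot 7) = FU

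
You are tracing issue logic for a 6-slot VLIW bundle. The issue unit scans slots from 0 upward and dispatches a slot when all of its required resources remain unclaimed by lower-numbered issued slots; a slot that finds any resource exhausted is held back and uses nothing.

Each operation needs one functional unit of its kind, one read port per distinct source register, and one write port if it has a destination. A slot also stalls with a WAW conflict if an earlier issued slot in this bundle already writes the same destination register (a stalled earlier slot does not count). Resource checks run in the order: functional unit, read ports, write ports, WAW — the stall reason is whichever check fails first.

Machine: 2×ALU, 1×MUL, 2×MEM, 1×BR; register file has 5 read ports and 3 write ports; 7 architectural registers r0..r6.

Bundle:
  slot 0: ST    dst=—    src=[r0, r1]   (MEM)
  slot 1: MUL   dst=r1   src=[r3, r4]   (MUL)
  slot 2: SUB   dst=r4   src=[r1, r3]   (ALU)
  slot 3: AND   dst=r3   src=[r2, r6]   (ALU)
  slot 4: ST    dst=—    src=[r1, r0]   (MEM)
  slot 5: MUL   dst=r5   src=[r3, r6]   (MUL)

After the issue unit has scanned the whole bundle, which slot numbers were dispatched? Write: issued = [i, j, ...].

issued = [0, 1]

[0] MEM needs rd=2 wr=0: ok; after: ALU=2 MUL=1 MEM=1 BR=1, R=3, W=3
[1] MUL needs rd=2 wr=1: ok; after: ALU=2 MUL=0 MEM=1 BR=1, R=1, W=2
[2] ALU needs rd=2 wr=1: RD_PORT; after: ALU=2 MUL=0 MEM=1 BR=1, R=1, W=2
[3] ALU needs rd=2 wr=1: RD_PORT; after: ALU=2 MUL=0 MEM=1 BR=1, R=1, W=2
[4] MEM needs rd=2 wr=0: RD_PORT; after: ALU=2 MUL=0 MEM=1 BR=1, R=1, W=2
[5] MUL needs rd=2 wr=1: FU; after: ALU=2 MUL=0 MEM=1 BR=1, R=1, W=2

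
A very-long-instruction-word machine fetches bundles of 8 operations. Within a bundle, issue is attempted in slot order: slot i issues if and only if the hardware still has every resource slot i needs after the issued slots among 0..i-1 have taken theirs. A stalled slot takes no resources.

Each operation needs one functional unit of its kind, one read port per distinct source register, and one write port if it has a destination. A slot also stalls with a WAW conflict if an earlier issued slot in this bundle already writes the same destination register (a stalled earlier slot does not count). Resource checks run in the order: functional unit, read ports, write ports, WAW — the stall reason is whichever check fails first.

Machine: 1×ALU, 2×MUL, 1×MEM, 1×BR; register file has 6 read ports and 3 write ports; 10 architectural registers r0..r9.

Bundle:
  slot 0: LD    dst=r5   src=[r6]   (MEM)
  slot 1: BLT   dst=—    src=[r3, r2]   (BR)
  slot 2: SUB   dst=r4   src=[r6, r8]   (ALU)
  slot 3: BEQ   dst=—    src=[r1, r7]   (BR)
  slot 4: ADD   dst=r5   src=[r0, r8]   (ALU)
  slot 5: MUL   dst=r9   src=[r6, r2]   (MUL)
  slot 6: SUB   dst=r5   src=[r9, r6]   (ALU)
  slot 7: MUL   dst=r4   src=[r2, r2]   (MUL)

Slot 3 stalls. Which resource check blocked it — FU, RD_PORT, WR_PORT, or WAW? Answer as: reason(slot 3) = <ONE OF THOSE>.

[0] MEM needs rd=1 wr=1: ok; after: ALU=1 MUL=2 MEM=0 BR=1, R=5, W=2
[1] BR needs rd=2 wr=0: ok; after: ALU=1 MUL=2 MEM=0 BR=0, R=3, W=2
[2] ALU needs rd=2 wr=1: ok; after: ALU=0 MUL=2 MEM=0 BR=0, R=1, W=1
[3] BR needs rd=2 wr=0: FU; after: ALU=0 MUL=2 MEM=0 BR=0, R=1, W=1
[4] ALU needs rd=2 wr=1: FU; after: ALU=0 MUL=2 MEM=0 BR=0, R=1, W=1
[5] MUL needs rd=2 wr=1: RD_PORT; after: ALU=0 MUL=2 MEM=0 BR=0, R=1, W=1
[6] ALU needs rd=2 wr=1: FU; after: ALU=0 MUL=2 MEM=0 BR=0, R=1, W=1
[7] MUL needs rd=1 wr=1: WAW; after: ALU=0 MUL=2 MEM=0 BR=0, R=1, W=1

reason(slot 3) = FU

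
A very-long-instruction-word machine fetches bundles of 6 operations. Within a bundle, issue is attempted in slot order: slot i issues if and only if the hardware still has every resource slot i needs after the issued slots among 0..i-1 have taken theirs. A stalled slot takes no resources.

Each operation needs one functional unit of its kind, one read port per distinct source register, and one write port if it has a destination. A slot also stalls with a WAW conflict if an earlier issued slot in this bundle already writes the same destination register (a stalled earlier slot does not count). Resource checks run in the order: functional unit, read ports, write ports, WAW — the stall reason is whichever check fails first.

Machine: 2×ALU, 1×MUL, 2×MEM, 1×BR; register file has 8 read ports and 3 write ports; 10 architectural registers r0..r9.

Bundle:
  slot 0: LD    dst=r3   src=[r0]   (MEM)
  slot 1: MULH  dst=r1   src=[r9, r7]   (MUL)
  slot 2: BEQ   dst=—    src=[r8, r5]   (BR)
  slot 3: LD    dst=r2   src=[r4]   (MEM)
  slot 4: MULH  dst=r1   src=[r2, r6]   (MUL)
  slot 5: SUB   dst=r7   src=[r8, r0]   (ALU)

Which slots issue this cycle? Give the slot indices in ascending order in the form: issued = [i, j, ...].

#0 MEM src=r0 dispatched  <A:2 Mu:1 Ld:1 B:1 rd:7 wr:2>
#1 MUL src=r9,r7 dispatched  <A:2 Mu:0 Ld:1 B:1 rd:5 wr:1>
#2 BR src=r8,r5 dispatched  <A:2 Mu:0 Ld:1 B:0 rd:3 wr:1>
#3 MEM src=r4 dispatched  <A:2 Mu:0 Ld:0 B:0 rd:2 wr:0>
#4 MUL src=r2,r6 held:FU  <A:2 Mu:0 Ld:0 B:0 rd:2 wr:0>
#5 ALU src=r8,r0 held:WR_PORT  <A:2 Mu:0 Ld:0 B:0 rd:2 wr:0>

issued = [0, 1, 2, 3]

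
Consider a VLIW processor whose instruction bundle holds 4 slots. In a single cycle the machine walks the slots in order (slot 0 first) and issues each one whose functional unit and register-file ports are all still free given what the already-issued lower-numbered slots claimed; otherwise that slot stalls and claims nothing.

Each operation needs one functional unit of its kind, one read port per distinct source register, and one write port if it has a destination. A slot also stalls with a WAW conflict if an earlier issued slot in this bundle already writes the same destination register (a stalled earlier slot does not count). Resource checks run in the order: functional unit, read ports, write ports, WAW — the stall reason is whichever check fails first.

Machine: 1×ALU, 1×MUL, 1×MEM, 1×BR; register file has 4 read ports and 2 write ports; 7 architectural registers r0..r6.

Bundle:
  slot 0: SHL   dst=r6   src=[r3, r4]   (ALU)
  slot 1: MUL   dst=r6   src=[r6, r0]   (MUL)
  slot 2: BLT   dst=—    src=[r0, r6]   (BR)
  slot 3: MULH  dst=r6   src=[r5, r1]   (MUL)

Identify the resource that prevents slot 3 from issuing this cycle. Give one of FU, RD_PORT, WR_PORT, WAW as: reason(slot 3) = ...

  0. ALU→r6 ⇒ go  {0A/1Mu/1Ld/1B | 2r 1w}
  1. MUL→r6 ⇒ no(WAW)  {0A/1Mu/1Ld/1B | 2r 1w}
  2. BR ⇒ go  {0A/1Mu/1Ld/0B | 0r 1w}
  3. MUL→r6 ⇒ no(RD_PORT)  {0A/1Mu/1Ld/0B | 0r 1w}

reason(slot 3) = RD_PORT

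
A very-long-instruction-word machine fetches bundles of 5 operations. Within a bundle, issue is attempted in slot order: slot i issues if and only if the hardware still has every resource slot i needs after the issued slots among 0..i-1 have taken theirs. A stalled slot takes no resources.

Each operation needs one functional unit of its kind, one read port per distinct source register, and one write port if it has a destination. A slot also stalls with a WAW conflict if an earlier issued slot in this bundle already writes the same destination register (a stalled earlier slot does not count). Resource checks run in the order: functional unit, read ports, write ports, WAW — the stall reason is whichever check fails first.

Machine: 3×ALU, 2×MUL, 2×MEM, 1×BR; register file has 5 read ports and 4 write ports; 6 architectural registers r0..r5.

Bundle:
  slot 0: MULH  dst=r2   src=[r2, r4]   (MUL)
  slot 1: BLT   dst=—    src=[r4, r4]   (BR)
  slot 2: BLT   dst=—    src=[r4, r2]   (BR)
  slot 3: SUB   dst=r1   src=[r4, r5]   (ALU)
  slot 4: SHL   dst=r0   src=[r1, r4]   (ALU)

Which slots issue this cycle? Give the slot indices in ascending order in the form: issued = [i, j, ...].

issued = [0, 1, 3]

(0) want 1×MUL +2rd +1wr — yes → AL3|MU1|ME2|BR1|rd3|wr3
(1) want 1×BR +1rd +0wr — yes → AL3|MU1|ME2|BR0|rd2|wr3
(2) want 1×BR +2rd +0wr — FU → AL3|MU1|ME2|BR0|rd2|wr3
(3) want 1×ALU +2rd +1wr — yes → AL2|MU1|ME2|BR0|rd0|wr2
(4) want 1×ALU +2rd +1wr — RD_PORT → AL2|MU1|ME2|BR0|rd0|wr2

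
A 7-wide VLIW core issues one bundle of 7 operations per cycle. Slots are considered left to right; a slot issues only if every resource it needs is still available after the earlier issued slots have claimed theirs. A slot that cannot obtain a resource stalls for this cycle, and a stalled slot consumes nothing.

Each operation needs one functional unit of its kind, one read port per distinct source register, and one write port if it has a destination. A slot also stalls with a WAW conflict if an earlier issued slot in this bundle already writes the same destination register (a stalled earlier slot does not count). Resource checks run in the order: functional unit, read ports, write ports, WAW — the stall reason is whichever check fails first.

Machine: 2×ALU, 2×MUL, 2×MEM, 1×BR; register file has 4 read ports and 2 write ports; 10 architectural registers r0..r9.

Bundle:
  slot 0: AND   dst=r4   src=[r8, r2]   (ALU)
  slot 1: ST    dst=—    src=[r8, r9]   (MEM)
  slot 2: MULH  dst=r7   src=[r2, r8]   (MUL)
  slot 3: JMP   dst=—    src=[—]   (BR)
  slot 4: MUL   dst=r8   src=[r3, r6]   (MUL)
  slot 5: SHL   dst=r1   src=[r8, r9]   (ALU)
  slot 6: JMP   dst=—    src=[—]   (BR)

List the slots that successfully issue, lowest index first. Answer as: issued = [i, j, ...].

[0] ALU needs rd=2 wr=1: ok; after: ALU=1 MUL=2 MEM=2 BR=1, R=2, W=1
[1] MEM needs rd=2 wr=0: ok; after: ALU=1 MUL=2 MEM=1 BR=1, R=0, W=1
[2] MUL needs rd=2 wr=1: RD_PORT; after: ALU=1 MUL=2 MEM=1 BR=1, R=0, W=1
[3] BR needs rd=0 wr=0: ok; after: ALU=1 MUL=2 MEM=1 BR=0, R=0, W=1
[4] MUL needs rd=2 wr=1: RD_PORT; after: ALU=1 MUL=2 MEM=1 BR=0, R=0, W=1
[5] ALU needs rd=2 wr=1: RD_PORT; after: ALU=1 MUL=2 MEM=1 BR=0, R=0, W=1
[6] BR needs rd=0 wr=0: FU; after: ALU=1 MUL=2 MEM=1 BR=0, R=0, W=1

issued = [0, 1, 3]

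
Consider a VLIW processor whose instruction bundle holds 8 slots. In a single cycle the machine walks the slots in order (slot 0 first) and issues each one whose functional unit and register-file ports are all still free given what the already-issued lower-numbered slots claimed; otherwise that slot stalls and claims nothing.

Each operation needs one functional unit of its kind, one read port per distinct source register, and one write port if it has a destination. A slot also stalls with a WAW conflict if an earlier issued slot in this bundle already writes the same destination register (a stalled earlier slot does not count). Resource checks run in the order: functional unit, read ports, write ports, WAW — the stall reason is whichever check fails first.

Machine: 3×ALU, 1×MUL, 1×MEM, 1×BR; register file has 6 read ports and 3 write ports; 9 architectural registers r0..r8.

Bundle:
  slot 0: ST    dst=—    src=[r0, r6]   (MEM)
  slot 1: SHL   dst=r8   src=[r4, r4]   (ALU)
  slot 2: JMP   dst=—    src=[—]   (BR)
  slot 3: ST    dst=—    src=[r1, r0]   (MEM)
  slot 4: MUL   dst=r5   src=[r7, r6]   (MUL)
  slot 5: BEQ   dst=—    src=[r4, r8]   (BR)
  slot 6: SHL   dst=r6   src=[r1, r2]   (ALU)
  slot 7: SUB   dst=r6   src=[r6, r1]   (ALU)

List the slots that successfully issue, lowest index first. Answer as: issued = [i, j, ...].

issued = [0, 1, 2, 4]

[0] MEM needs rd=2 wr=0: ok; after: ALU=3 MUL=1 MEM=0 BR=1, R=4, W=3
[1] ALU needs rd=1 wr=1: ok; after: ALU=2 MUL=1 MEM=0 BR=1, R=3, W=2
[2] BR needs rd=0 wr=0: ok; after: ALU=2 MUL=1 MEM=0 BR=0, R=3, W=2
[3] MEM needs rd=2 wr=0: FU; after: ALU=2 MUL=1 MEM=0 BR=0, R=3, W=2
[4] MUL needs rd=2 wr=1: ok; after: ALU=2 MUL=0 MEM=0 BR=0, R=1, W=1
[5] BR needs rd=2 wr=0: FU; after: ALU=2 MUL=0 MEM=0 BR=0, R=1, W=1
[6] ALU needs rd=2 wr=1: RD_PORT; after: ALU=2 MUL=0 MEM=0 BR=0, R=1, W=1
[7] ALU needs rd=2 wr=1: RD_PORT; after: ALU=2 MUL=0 MEM=0 BR=0, R=1, W=1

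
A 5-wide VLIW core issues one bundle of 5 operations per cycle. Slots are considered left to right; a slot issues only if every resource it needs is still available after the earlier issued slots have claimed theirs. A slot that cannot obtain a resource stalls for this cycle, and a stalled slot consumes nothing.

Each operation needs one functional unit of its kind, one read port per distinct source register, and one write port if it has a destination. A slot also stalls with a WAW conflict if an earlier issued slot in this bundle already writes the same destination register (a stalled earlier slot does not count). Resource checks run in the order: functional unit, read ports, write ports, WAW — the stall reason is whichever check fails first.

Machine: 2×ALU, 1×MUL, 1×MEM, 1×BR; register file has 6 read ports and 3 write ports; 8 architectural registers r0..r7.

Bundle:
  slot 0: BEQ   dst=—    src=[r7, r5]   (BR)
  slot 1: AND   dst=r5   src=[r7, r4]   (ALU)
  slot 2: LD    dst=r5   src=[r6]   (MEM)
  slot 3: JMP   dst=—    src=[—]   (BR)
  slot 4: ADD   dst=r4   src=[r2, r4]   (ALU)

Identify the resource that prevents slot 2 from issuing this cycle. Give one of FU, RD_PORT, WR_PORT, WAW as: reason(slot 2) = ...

  0. BR ⇒ go  {2A/1Mu/1Ld/0B | 4r 3w}
  1. ALU→r5 ⇒ go  {1A/1Mu/1Ld/0B | 2r 2w}
  2. MEM→r5 ⇒ no(WAW)  {1A/1Mu/1Ld/0B | 2r 2w}
  3. BR ⇒ no(FU)  {1A/1Mu/1Ld/0B | 2r 2w}
  4. ALU→r4 ⇒ go  {0A/1Mu/1Ld/0B | 0r 1w}

reason(slot 2) = WAW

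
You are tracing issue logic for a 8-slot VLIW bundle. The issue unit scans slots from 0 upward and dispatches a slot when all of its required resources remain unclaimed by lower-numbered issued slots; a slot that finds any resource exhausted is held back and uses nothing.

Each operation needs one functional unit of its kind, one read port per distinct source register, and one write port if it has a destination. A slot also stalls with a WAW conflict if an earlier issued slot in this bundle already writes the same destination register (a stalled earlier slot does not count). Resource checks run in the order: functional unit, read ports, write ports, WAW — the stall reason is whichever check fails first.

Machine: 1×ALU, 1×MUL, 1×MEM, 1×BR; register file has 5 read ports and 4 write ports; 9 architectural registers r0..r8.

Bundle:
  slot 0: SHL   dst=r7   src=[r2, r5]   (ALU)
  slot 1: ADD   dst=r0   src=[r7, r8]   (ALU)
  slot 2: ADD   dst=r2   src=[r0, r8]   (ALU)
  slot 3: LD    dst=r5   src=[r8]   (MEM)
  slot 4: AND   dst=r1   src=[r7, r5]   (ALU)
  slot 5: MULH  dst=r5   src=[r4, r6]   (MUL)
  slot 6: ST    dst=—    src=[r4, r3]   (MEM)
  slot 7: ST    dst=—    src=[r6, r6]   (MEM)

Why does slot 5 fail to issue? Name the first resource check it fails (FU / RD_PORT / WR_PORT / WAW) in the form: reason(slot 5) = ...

reason(slot 5) = WAW

slot 0 (ALU): ISSUE — free A0,Mu1,Ld1,B1 rp3 wp3
slot 1 (ALU): stall FU — free A0,Mu1,Ld1,B1 rp3 wp3
slot 2 (ALU): stall FU — free A0,Mu1,Ld1,B1 rp3 wp3
slot 3 (MEM): ISSUE — free A0,Mu1,Ld0,B1 rp2 wp2
slot 4 (ALU): stall FU — free A0,Mu1,Ld0,B1 rp2 wp2
slot 5 (MUL): stall WAW — free A0,Mu1,Ld0,B1 rp2 wp2
slot 6 (MEM): stall FU — free A0,Mu1,Ld0,B1 rp2 wp2
slot 7 (MEM): stall FU — free A0,Mu1,Ld0,B1 rp2 wp2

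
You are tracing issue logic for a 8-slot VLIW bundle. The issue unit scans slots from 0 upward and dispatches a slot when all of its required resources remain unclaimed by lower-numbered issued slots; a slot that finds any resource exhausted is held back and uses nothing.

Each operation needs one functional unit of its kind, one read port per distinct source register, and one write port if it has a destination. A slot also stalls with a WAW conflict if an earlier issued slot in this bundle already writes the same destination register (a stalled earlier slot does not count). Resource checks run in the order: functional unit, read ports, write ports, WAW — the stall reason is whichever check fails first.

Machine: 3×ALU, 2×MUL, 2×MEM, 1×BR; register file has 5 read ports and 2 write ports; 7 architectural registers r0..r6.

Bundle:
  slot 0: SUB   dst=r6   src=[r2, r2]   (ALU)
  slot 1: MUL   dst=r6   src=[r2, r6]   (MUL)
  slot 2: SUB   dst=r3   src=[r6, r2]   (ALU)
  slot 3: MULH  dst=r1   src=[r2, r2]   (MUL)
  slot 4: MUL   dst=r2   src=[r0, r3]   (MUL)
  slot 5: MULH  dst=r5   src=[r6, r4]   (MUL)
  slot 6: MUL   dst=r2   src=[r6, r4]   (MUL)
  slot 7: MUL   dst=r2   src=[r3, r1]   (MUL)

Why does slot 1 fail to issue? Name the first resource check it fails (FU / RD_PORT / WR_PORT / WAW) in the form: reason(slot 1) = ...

reason(slot 1) = WAW

#0 ALU src=r2,r2 dispatched  <A:2 Mu:2 Ld:2 B:1 rd:4 wr:1>
#1 MUL src=r2,r6 held:WAW  <A:2 Mu:2 Ld:2 B:1 rd:4 wr:1>
#2 ALU src=r6,r2 dispatched  <A:1 Mu:2 Ld:2 B:1 rd:2 wr:0>
#3 MUL src=r2,r2 held:WR_PORT  <A:1 Mu:2 Ld:2 B:1 rd:2 wr:0>
#4 MUL src=r0,r3 held:WR_PORT  <A:1 Mu:2 Ld:2 B:1 rd:2 wr:0>
#5 MUL src=r6,r4 held:WR_PORT  <A:1 Mu:2 Ld:2 B:1 rd:2 wr:0>
#6 MUL src=r6,r4 held:WR_PORT  <A:1 Mu:2 Ld:2 B:1 rd:2 wr:0>
#7 MUL src=r3,r1 held:WR_PORT  <A:1 Mu:2 Ld:2 B:1 rd:2 wr:0>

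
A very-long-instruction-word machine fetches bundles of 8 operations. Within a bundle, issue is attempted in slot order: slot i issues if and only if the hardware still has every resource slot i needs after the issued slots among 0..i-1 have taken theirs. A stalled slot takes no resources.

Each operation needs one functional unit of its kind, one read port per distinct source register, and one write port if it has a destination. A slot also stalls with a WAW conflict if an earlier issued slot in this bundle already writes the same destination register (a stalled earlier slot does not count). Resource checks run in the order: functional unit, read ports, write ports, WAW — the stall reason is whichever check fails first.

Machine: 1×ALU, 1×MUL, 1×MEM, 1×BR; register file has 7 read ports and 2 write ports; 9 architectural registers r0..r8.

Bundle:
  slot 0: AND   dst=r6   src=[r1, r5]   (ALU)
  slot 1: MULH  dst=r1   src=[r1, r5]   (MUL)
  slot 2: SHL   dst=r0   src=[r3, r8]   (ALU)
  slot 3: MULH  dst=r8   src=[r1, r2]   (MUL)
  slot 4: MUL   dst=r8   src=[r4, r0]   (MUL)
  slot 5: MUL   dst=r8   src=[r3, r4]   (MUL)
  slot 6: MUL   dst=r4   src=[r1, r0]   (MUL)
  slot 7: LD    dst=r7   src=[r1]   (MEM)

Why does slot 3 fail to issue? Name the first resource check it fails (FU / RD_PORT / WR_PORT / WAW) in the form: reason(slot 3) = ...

  0. ALU→r6 ⇒ go  {0A/1Mu/1Ld/1B | 5r 1w}
  1. MUL→r1 ⇒ go  {0A/0Mu/1Ld/1B | 3r 0w}
  2. ALU→r0 ⇒ no(FU)  {0A/0Mu/1Ld/1B | 3r 0w}
  3. MUL→r8 ⇒ no(FU)  {0A/0Mu/1Ld/1B | 3r 0w}
  4. MUL→r8 ⇒ no(FU)  {0A/0Mu/1Ld/1B | 3r 0w}
  5. MUL→r8 ⇒ no(FU)  {0A/0Mu/1Ld/1B | 3r 0w}
  6. MUL→r4 ⇒ no(FU)  {0A/0Mu/1Ld/1B | 3r 0w}
  7. MEM→r7 ⇒ no(WR_PORT)  {0A/0Mu/1Ld/1B | 3r 0w}

reason(slot 3) = FU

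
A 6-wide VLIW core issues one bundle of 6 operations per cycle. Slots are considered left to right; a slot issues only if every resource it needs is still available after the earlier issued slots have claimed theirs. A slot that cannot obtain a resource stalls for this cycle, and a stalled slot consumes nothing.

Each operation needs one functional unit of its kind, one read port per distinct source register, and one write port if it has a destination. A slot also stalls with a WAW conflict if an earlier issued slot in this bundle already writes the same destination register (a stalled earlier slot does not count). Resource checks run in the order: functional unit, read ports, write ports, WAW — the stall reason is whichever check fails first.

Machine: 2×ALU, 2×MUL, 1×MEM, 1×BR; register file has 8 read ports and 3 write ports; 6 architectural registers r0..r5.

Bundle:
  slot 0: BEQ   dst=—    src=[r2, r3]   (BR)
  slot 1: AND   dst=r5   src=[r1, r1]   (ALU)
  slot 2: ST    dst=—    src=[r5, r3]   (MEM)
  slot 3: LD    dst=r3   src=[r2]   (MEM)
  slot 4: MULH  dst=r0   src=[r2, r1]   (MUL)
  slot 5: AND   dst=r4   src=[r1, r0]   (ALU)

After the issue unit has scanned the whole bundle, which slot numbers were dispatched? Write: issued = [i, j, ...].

issued = [0, 1, 2, 4]

[0] BR needs rd=2 wr=0: ok; after: ALU=2 MUL=2 MEM=1 BR=0, R=6, W=3
[1] ALU needs rd=1 wr=1: ok; after: ALU=1 MUL=2 MEM=1 BR=0, R=5, W=2
[2] MEM needs rd=2 wr=0: ok; after: ALU=1 MUL=2 MEM=0 BR=0, R=3, W=2
[3] MEM needs rd=1 wr=1: FU; after: ALU=1 MUL=2 MEM=0 BR=0, R=3, W=2
[4] MUL needs rd=2 wr=1: ok; after: ALU=1 MUL=1 MEM=0 BR=0, R=1, W=1
[5] ALU needs rd=2 wr=1: RD_PORT; after: ALU=1 MUL=1 MEM=0 BR=0, R=1, W=1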